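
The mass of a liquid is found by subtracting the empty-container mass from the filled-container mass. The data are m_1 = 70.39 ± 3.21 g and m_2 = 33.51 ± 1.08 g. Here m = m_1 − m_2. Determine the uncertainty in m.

3.39 g

Each term contributes (cᵢ δxᵢ)² to (δm)²:
  (δm_1)² = 10.3;  (δm_2)² = 1.17
δm = √(11.5) = 3.39 g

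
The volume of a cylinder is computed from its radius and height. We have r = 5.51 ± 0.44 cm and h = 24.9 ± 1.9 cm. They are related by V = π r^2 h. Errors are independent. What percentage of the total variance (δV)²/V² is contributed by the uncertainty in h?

(δV/V)² = (2·δr/r)² + (1·δh/h)²
  r term: (2×0.0799)² = 0.0255
  h term: (1×0.0763)² = 0.00582
Total = 0.0313. Share from h = 0.00582/0.0313 = 0.186.

18.6%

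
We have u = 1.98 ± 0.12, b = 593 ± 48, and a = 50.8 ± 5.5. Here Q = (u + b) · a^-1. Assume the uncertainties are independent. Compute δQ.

Let w = u + b = 595. δw = √(δu² + δb²) = √(0.0144 + 2300) = 48.0, so δw/w = 0.0807.
Q is then a monomial in w, a:
δQ/Q = √((δw/w)² + (-1·δa/a)²) = √(0.00651 + 0.0117) = 0.135
Q = 11.7, so δQ = 0.135 × 11.7 = 1.58.

1.58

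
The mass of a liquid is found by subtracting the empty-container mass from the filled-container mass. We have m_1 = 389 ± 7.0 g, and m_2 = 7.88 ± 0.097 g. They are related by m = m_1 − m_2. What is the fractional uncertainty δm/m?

0.0184

Each term contributes (cᵢ δxᵢ)² to (δm)²:
  (δm_1)² = 49.0;  (δm_2)² = 0.00941
δm = √(49.0) = 7.00 g
m = 381 g, so δm/m = 7.00/381 = 0.0184.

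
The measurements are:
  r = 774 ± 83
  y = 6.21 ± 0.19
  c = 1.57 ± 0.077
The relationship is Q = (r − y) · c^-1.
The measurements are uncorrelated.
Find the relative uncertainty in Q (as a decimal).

Let u = r − y = 768. δu = √(δr² + δy²) = √(6890 + 0.0361) = 83.0, so δu/u = 0.108.
Q is then a monomial in u, c:
δQ/Q = √((δu/u)² + (-1·δc/c)²) = √(0.0117 + 0.00241) = 0.119

0.119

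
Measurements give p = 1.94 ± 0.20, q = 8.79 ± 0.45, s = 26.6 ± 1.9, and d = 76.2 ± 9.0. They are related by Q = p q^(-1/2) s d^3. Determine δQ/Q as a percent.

37.7%

For a monomial Q ∝ p, q^(-1/2), s, d^3, fractional errors add in quadrature:
  (1·δp/p)² = (1×0.103)² = 0.0106;  (−½·δq/q)² = (-0.5×0.0512)² = 0.000655;  (1·δs/s)² = (1×0.0714)² = 0.00510;  (3·δd/d)² = (3×0.118)² = 0.126
δQ/Q = √(0.142) = 0.377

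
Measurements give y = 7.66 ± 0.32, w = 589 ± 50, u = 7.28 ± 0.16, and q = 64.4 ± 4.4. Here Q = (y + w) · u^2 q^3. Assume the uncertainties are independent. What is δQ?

Let h = y + w = 597. δh = √(δy² + δw²) = √(0.102 + 2500) = 50.0, so δh/h = 0.0838.
Q is then a monomial in h, u, q:
δQ/Q = √((δh/h)² + (2·δu/u)² + (3·δq/q)²) = √(0.00702 + 0.00193 + 0.0420) = 0.226
Q = 8.45e+09, so δQ = 0.226 × 8.45e+09 = 1.91e+09.

1.91e+09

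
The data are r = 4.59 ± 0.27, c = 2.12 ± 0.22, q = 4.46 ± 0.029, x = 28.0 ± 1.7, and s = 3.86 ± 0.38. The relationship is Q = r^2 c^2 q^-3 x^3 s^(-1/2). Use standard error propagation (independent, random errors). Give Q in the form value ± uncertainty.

11900 ± 3630

Products/powers → add relative errors in quadrature, weighted by exponent:
  (2·δr/r)² = (2×0.0588)² = 0.0138;  (2·δc/c)² = (2×0.104)² = 0.0431;  (-3·δq/q)² = (-3×0.00650)² = 0.000381;  (3·δx/x)² = (3×0.0607)² = 0.0332;  (−½·δs/s)² = (-0.5×0.0984)² = 0.00242
δQ/Q = √(0.0929) = 0.305
Q = 11900, so δQ = 0.305 × 11900 = 3630.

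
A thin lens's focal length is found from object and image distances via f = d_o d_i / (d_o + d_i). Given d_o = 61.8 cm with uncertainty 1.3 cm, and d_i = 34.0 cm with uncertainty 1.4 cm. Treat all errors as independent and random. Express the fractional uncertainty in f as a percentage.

∂f/∂d_o = (d_i/(d_o+d_i))² = 0.126;  ∂f/∂d_i = (d_o/(d_o+d_i))² = 0.416
δf = √((∂f/∂d_o · δd_o)² + (∂f/∂d_i · δd_i)²) = √(0.0268 + 0.339) = 0.605 cm
f = 21.9 cm, so δf/f = 0.605/21.9 = 0.0276.

2.76%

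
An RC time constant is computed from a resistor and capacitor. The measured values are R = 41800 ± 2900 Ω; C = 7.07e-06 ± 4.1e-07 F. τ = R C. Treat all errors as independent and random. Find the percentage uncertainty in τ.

Each factor contributes (exponent × relative error)² to (δτ/τ)²:
  (1·δR/R)² = (1×0.0694)² = 0.00481;  (1·δC/C)² = (1×0.0580)² = 0.00336
δτ/τ = √(0.00818) = 0.0904

9.04%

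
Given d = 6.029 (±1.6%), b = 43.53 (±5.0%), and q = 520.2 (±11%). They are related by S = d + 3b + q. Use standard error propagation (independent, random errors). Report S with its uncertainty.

S is a linear combination, so absolute uncertainties add in quadrature:
  (δd)² = 0.00931;  (3·δb)² = 42.6;  (δq)² = 3270
δS = √(3320) = 57.6
S = 656.8.

656.8 ± 57.6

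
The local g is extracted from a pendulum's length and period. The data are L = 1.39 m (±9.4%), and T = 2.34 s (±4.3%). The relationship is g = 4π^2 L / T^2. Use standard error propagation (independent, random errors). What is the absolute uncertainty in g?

Relative error in a monomial: (δg/g)² = Σ (nᵢ · δxᵢ/xᵢ)².
  (1·δL/L)² = (1×0.0940)² = 0.00884;  (-2·δT/T)² = (-2×0.0430)² = 0.00740
δg/g = √(0.0162) = 0.127
g = 10.0 m/s^2, so δg = 0.127 × 10.0 = 1.28 m/s^2.

1.28 m/s^2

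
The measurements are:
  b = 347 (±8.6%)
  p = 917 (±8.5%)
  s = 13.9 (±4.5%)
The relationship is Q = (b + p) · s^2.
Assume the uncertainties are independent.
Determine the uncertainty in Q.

27300

Let u = b + p = 1260. δu = √(δb² + δp²) = √(891 + 6080) = 83.5, so δu/u = 0.0660.
Q is then a monomial in u, s:
δQ/Q = √((δu/u)² + (2·δs/s)²) = √(0.00436 + 0.00810) = 0.112
Q = 2.44e+05, so δQ = 0.112 × 2.44e+05 = 27300.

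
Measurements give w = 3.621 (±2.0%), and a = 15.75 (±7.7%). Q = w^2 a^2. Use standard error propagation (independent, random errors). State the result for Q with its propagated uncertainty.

3253 ± 518

Since Q is a product/quotient, work with relative uncertainties:
  (2·δw/w)² = (2×0.0200)² = 0.00160;  (2·δa/a)² = (2×0.0770)² = 0.0237
δQ/Q = √(0.0253) = 0.159
Q = 3253, so δQ = 0.159 × 3253 = 518.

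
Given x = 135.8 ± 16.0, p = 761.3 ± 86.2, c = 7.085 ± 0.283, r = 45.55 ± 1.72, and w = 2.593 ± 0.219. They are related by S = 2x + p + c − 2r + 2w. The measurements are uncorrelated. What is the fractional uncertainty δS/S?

S is a linear combination, so absolute uncertainties add in quadrature:
  (2·δx)² = 1020;  (δp)² = 7430;  (δc)² = 0.0801;  (2·δr)² = 11.8;  (2·δw)² = 0.192
δS = √(8470) = 92.0
S = 954.1, so δS/S = 92.0/954.1 = 0.0964.

0.0964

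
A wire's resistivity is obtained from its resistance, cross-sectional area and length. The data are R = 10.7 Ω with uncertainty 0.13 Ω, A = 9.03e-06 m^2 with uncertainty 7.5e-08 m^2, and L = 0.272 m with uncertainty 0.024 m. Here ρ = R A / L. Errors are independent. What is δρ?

Products/powers → add relative errors in quadrature, weighted by exponent:
  (1·δR/R)² = (1×0.0121)² = 0.000148;  (1·δA/A)² = (1×0.00831)² = 6.9e-05;  (-1·δL/L)² = (-1×0.0882)² = 0.00779
δρ/ρ = √(0.00800) = 0.0895
ρ = 0.000355 Ω·m, so δρ = 0.0895 × 0.000355 = 3.18e-05 Ω·m.

3.18e-05 Ω·m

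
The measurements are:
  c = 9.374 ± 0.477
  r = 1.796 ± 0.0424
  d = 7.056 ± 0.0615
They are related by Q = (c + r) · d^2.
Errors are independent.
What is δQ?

Let u = c + r = 11.17. δu = √(δc² + δr²) = √(0.228 + 0.00180) = 0.479, so δu/u = 0.0429.
Q is then a monomial in u, d:
δQ/Q = √((δu/u)² + (2·δd/d)²) = √(0.00184 + 0.000304) = 0.0463
Q = 556.1, so δQ = 0.0463 × 556.1 = 25.7.

25.7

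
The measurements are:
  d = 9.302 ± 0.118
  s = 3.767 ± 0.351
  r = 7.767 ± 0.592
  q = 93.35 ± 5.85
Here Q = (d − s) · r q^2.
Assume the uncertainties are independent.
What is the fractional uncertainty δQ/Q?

Let u = d − s = 5.535. δu = √(δd² + δs²) = √(0.0139 + 0.123) = 0.370, so δu/u = 0.0669.
Q is then a monomial in u, r, q:
δQ/Q = √((δu/u)² + (1·δr/r)² + (2·δq/q)²) = √(0.00448 + 0.00581 + 0.0157) = 0.161

0.161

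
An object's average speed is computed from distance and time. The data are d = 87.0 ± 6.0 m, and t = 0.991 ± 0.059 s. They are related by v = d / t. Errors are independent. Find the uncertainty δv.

8.00 m/s

For a monomial v ∝ d, t^-1, fractional errors add in quadrature:
  (1·δd/d)² = (1×0.0690)² = 0.00476;  (-1·δt/t)² = (-1×0.0595)² = 0.00354
δv/v = √(0.00830) = 0.0911
v = 87.8 m/s, so δv = 0.0911 × 87.8 = 8.00 m/s.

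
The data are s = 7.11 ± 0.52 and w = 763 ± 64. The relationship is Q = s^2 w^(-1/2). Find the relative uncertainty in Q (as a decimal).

Q is a product of powers, so relative uncertainties combine in quadrature:
  (2·δs/s)² = (2×0.0731)² = 0.0214;  (−½·δw/w)² = (-0.5×0.0839)² = 0.00176
δQ/Q = √(0.0232) = 0.152

0.152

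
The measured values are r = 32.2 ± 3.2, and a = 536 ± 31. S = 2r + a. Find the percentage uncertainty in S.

5.27%

Absolute uncertainties add in quadrature for a linear combination:
  (2·δr)² = 41.0;  (δa)² = 961
δS = √(1000) = 31.7
S = 600, so δS/S = 31.7/600 = 0.0527.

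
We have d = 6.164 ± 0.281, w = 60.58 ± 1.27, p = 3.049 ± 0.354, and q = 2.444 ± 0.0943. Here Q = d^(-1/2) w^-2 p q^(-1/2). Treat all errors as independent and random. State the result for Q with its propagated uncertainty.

(2.141 ± 0.272) × 10^-4

Q is a product of powers, so relative uncertainties combine in quadrature:
  (−½·δd/d)² = (-0.5×0.0456)² = 0.000520;  (-2·δw/w)² = (-2×0.0210)² = 0.00176;  (1·δp/p)² = (1×0.116)² = 0.0135;  (−½·δq/q)² = (-0.5×0.0386)² = 0.000372
δQ/Q = √(0.0161) = 0.127
Q = 0.0002141, so δQ = 0.127 × 0.0002141 = 2.72e-05.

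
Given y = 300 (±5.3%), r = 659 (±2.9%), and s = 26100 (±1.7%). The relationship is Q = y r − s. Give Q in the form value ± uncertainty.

Let p = y·r = 1.98e+05. δp/p = √((1·δy/y)² + (1·δr/r)²) = √(0.00281 + 0.000841) = 0.0604, so δp = 11900.
Q = p − s: δQ = √(δp² + δs²) = √(1.43e+08 + 1.97e+05) = 12000
Q = 1.72e+05.

(1.72 ± 0.120) × 10^5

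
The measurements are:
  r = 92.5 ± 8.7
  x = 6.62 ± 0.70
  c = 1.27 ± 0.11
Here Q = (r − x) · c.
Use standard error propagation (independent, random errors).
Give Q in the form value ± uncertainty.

109 ± 14.6

Let u = r − x = 85.9. δu = √(δr² + δx²) = √(75.7 + 0.490) = 8.73, so δu/u = 0.102.
Q is then a monomial in u, c:
δQ/Q = √((δu/u)² + (1·δc/c)²) = √(0.0103 + 0.00750) = 0.134
Q = 109, so δQ = 0.134 × 109 = 14.6.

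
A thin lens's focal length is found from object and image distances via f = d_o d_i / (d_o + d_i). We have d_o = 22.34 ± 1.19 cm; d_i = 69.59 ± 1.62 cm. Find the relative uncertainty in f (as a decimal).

∂f/∂d_o = (d_i/(d_o+d_i))² = 0.573;  ∂f/∂d_i = (d_o/(d_o+d_i))² = 0.0591
δf = √((∂f/∂d_o · δd_o)² + (∂f/∂d_i · δd_i)²) = √(0.465 + 0.00915) = 0.689 cm
f = 16.91 cm, so δf/f = 0.689/16.91 = 0.0407.

0.0407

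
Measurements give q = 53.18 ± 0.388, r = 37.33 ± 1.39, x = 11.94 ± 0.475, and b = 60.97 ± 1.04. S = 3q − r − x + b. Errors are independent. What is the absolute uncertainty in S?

2.14

Sums and differences: (δS)² = Σ (cᵢ δxᵢ)².
  (3·δq)² = 1.35;  (δr)² = 1.93;  (δx)² = 0.226;  (δb)² = 1.08
δS = √(4.59) = 2.14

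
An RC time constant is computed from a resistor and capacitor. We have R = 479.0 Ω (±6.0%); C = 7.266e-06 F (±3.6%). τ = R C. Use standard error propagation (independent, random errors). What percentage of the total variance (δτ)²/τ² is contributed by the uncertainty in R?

73.5%

(δτ/τ)² = (1·δR/R)² + (1·δC/C)²
  R term: (1×0.0600)² = 0.00360
  C term: (1×0.0360)² = 0.00130
Total = 0.00490. Share from R = 0.00360/0.00490 = 0.735.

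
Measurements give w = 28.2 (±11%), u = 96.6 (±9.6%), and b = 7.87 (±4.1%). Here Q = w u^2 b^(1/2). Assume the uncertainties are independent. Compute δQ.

Since Q is a product/quotient, work with relative uncertainties:
  (1·δw/w)² = (1×0.110)² = 0.0121;  (2·δu/u)² = (2×0.0960)² = 0.0369;  (½·δb/b)² = (0.5×0.0410)² = 0.000420
δQ/Q = √(0.0494) = 0.222
Q = 7.38e+05, so δQ = 0.222 × 7.38e+05 = 1.64e+05.

1.64e+05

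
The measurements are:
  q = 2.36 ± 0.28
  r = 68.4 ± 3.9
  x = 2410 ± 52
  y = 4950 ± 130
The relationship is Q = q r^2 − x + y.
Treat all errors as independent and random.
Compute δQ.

1820

Let p = q·r^2 = 11000. δp/p = √((1·δq/q)² + (2·δr/r)²) = √(0.0141 + 0.0130) = 0.165, so δp = 1820.
Q = p − x + y: δQ = √(δp² + δx² + δy²) = √(3.3e+06 + 2700 + 16900) = 1820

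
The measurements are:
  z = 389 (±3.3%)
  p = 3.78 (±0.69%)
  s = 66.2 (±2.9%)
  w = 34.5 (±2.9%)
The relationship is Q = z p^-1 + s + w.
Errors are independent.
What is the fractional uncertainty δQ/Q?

Let h = z·p^-1 = 103. δh/h = √((1·δz/z)² + (-1·δp/p)²) = √(0.00109 + 4.76e-05) = 0.0337, so δh = 3.47.
Q = h + s + w: δQ = √(δh² + δs² + δw²) = √(12.0 + 3.69 + 1.00) = 4.09
Q = 204, so δQ/Q = 4.09/204 = 0.0201.

0.0201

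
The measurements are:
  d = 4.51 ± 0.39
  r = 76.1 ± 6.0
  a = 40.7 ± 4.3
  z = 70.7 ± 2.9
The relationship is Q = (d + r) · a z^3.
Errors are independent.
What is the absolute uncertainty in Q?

2.07e+08

Let u = d + r = 80.6. δu = √(δd² + δr²) = √(0.152 + 36.0) = 6.01, so δu/u = 0.0746.
Q is then a monomial in u, a, z:
δQ/Q = √((δu/u)² + (1·δa/a)² + (3·δz/z)²) = √(0.00556 + 0.0112 + 0.0151) = 0.179
Q = 1.16e+09, so δQ = 0.179 × 1.16e+09 = 2.07e+08.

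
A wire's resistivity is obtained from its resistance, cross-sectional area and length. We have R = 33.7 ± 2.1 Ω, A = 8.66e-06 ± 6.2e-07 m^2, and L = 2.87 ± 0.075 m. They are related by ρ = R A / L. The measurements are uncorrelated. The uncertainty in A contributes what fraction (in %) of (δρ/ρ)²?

52.9%

(δρ/ρ)² = (1·δR/R)² + (1·δA/A)² + (-1·δL/L)²
  R term: (1×0.0623)² = 0.00388
  A term: (1×0.0716)² = 0.00513
  L term: (-1×0.0261)² = 0.000683
Total = 0.00969. Share from A = 0.00513/0.00969 = 0.529.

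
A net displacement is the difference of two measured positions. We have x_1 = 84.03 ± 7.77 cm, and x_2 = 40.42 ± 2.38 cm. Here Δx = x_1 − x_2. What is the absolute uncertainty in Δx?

Absolute uncertainties add in quadrature for a linear combination:
  (δx_1)² = 60.4;  (δx_2)² = 5.66
δΔx = √(66.0) = 8.13 cm

8.13 cm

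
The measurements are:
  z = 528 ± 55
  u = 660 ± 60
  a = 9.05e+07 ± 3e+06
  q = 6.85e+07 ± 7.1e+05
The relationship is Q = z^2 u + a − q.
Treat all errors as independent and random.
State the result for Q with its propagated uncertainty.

Let p = z^2·u = 1.84e+08. δp/p = √((2·δz/z)² + (1·δu/u)²) = √(0.0434 + 0.00826) = 0.227, so δp = 4.18e+07.
Q = p + a − q: δQ = √(δp² + δa² + δq²) = √(1.75e+15 + 9e+12 + 5.04e+11) = 4.19e+07
Q = 2.06e+08.

(2.06 ± 0.419) × 10^8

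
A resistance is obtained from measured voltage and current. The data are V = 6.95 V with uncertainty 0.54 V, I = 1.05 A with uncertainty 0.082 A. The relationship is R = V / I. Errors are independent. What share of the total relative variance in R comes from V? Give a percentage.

(δR/R)² = (1·δV/V)² + (-1·δI/I)²
  V term: (1×0.0777)² = 0.00604
  I term: (-1×0.0781)² = 0.00610
Total = 0.0121. Share from V = 0.00604/0.0121 = 0.497.

49.7%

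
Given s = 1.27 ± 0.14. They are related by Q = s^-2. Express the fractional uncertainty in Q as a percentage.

22.0%

Q ∝ s^-2, so δQ/Q = |-2| · δs/s = 2 × 0.110 = 0.220.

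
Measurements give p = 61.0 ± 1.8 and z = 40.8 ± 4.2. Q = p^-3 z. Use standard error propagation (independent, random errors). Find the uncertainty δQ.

Since Q is a product/quotient, work with relative uncertainties:
  (-3·δp/p)² = (-3×0.0295)² = 0.00784;  (1·δz/z)² = (1×0.103)² = 0.0106
δQ/Q = √(0.0184) = 0.136
Q = 0.000180, so δQ = 0.136 × 0.000180 = 2.44e-05.

2.44e-05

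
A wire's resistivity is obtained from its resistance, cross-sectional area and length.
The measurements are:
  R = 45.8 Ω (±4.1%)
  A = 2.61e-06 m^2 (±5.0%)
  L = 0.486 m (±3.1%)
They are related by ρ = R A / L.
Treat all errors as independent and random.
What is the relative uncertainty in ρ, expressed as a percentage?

Each factor contributes (exponent × relative error)² to (δρ/ρ)²:
  (1·δR/R)² = (1×0.0410)² = 0.00168;  (1·δA/A)² = (1×0.0500)² = 0.00250;  (-1·δL/L)² = (-1×0.0310)² = 0.000961
δρ/ρ = √(0.00514) = 0.0717

7.17%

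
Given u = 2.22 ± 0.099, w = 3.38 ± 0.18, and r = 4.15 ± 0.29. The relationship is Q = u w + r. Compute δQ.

0.596

Let p = u·w = 7.50. δp/p = √((1·δu/u)² + (1·δw/w)²) = √(0.00199 + 0.00284) = 0.0695, so δp = 0.521.
Q = p + r: δQ = √(δp² + δr²) = √(0.272 + 0.0841) = 0.596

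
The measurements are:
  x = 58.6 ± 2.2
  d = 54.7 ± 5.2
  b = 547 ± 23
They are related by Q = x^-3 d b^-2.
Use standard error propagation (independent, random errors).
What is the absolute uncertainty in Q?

1.54e-10

Q is a product of powers, so relative uncertainties combine in quadrature:
  (-3·δx/x)² = (-3×0.0375)² = 0.0127;  (1·δd/d)² = (1×0.0951)² = 0.00904;  (-2·δb/b)² = (-2×0.0420)² = 0.00707
δQ/Q = √(0.0288) = 0.170
Q = 9.08e-10, so δQ = 0.170 × 9.08e-10 = 1.54e-10.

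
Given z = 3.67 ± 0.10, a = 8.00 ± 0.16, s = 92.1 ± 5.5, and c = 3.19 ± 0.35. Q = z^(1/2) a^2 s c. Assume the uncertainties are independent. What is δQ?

For a monomial Q ∝ z^(1/2), a^2, s, c, fractional errors add in quadrature:
  (½·δz/z)² = (0.5×0.0272)² = 0.000186;  (2·δa/a)² = (2×0.0200)² = 0.00160;  (1·δs/s)² = (1×0.0597)² = 0.00357;  (1·δc/c)² = (1×0.110)² = 0.0120
δQ/Q = √(0.0174) = 0.132
Q = 36000, so δQ = 0.132 × 36000 = 4750.

4750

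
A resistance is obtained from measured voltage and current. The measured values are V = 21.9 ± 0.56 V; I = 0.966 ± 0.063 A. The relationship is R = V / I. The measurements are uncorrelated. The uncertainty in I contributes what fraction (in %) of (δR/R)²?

86.7%

(δR/R)² = (1·δV/V)² + (-1·δI/I)²
  V term: (1×0.0256)² = 0.000654
  I term: (-1×0.0652)² = 0.00425
Total = 0.00491. Share from I = 0.00425/0.00491 = 0.867.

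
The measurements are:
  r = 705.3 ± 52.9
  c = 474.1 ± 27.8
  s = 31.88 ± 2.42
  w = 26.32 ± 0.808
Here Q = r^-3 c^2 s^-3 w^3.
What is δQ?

0.000127

Products/powers → add relative errors in quadrature, weighted by exponent:
  (-3·δr/r)² = (-3×0.0750)² = 0.0506;  (2·δc/c)² = (2×0.0586)² = 0.0138;  (-3·δs/s)² = (-3×0.0759)² = 0.0519;  (3·δw/w)² = (3×0.0307)² = 0.00848
δQ/Q = √(0.125) = 0.353
Q = 0.0003605, so δQ = 0.353 × 0.0003605 = 0.000127.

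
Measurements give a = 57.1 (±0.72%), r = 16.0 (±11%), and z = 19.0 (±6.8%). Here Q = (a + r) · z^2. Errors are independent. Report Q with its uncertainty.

26400 ± 3650

Let u = a + r = 73.1. δu = √(δa² + δr²) = √(0.169 + 3.10) = 1.81, so δu/u = 0.0247.
Q is then a monomial in u, z:
δQ/Q = √((δu/u)² + (2·δz/z)²) = √(0.000611 + 0.0185) = 0.138
Q = 26400, so δQ = 0.138 × 26400 = 3650.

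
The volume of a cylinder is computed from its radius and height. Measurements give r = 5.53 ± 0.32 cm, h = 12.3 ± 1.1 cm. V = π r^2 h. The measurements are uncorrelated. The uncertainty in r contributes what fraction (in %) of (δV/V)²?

(δV/V)² = (2·δr/r)² + (1·δh/h)²
  r term: (2×0.0579)² = 0.0134
  h term: (1×0.0894)² = 0.00800
Total = 0.0214. Share from r = 0.0134/0.0214 = 0.626.

62.6%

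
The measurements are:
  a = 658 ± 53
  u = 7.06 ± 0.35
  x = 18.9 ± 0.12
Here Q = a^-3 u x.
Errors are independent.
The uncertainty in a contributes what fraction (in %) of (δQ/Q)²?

95.9%

(δQ/Q)² = (-3·δa/a)² + (1·δu/u)² + (1·δx/x)²
  a term: (-3×0.0805)² = 0.0584
  u term: (1×0.0496)² = 0.00246
  x term: (1×0.00635)² = 4.03e-05
Total = 0.0609. Share from a = 0.0584/0.0609 = 0.959.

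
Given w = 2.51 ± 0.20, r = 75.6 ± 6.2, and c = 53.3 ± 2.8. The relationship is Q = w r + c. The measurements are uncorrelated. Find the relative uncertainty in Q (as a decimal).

0.0900

Let p = w·r = 190. δp/p = √((1·δw/w)² + (1·δr/r)²) = √(0.00635 + 0.00673) = 0.114, so δp = 21.7.
Q = p + c: δQ = √(δp² + δc²) = √(471 + 7.84) = 21.9
Q = 243, so δQ/Q = 21.9/243 = 0.0900.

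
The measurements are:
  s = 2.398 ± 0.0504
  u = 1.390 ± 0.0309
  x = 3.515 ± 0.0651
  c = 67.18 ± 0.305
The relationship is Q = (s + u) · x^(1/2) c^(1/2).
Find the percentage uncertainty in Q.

Let w = s + u = 3.788. δw = √(δs² + δu²) = √(0.00254 + 0.000955) = 0.0591, so δw/w = 0.0156.
Q is then a monomial in w, x, c:
δQ/Q = √((δw/w)² + (½·δx/x)² + (½·δc/c)²) = √(0.000244 + 8.58e-05 + 5.15e-06) = 0.0183

1.83%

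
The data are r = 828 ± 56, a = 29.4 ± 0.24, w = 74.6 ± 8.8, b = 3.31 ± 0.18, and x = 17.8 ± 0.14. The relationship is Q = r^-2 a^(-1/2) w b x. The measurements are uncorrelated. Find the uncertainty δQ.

0.000222

For a monomial Q ∝ r^-2, a^(-1/2), w, b, x, fractional errors add in quadrature:
  (-2·δr/r)² = (-2×0.0676)² = 0.0183;  (−½·δa/a)² = (-0.5×0.00816)² = 1.67e-05;  (1·δw/w)² = (1×0.118)² = 0.0139;  (1·δb/b)² = (1×0.0544)² = 0.00296;  (1·δx/x)² = (1×0.00787)² = 6.19e-05
δQ/Q = √(0.0352) = 0.188
Q = 0.00118, so δQ = 0.188 × 0.00118 = 0.000222.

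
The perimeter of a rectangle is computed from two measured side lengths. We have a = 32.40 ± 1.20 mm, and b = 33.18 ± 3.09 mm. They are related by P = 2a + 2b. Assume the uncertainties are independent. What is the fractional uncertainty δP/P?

0.0505

P is a linear combination, so absolute uncertainties add in quadrature:
  (2·δa)² = 5.76;  (2·δb)² = 38.2
δP = √(44.0) = 6.63 mm
P = 131.2 mm, so δP/P = 6.63/131.2 = 0.0505.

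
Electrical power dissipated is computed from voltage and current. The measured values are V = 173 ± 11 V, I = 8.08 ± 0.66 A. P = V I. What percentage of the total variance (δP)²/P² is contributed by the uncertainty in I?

(δP/P)² = (1·δV/V)² + (1·δI/I)²
  V term: (1×0.0636)² = 0.00404
  I term: (1×0.0817)² = 0.00667
Total = 0.0107. Share from I = 0.00667/0.0107 = 0.623.

62.3%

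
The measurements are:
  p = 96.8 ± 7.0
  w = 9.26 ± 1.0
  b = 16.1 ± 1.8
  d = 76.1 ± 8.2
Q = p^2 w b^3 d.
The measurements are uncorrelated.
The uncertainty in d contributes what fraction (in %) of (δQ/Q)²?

7.41%

(δQ/Q)² = (2·δp/p)² + (1·δw/w)² + (3·δb/b)² + (1·δd/d)²
  p term: (2×0.0723)² = 0.0209
  w term: (1×0.108)² = 0.0117
  b term: (3×0.112)² = 0.112
  d term: (1×0.108)² = 0.0116
Total = 0.157. Share from d = 0.0116/0.157 = 0.0741.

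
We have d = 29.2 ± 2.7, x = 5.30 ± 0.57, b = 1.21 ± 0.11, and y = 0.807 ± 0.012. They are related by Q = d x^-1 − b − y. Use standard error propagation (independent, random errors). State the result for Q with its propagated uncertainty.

Let p = d·x^-1 = 5.51. δp/p = √((1·δd/d)² + (-1·δx/x)²) = √(0.00855 + 0.0116) = 0.142, so δp = 0.781.
Q = p − b − y: δQ = √(δp² + δb² + δy²) = √(0.611 + 0.0121 + 0.000144) = 0.789
Q = 3.49.

3.49 ± 0.789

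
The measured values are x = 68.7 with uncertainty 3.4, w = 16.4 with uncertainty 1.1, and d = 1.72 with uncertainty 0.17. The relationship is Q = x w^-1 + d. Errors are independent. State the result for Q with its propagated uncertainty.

5.91 ± 0.388

Let p = x·w^-1 = 4.19. δp/p = √((1·δx/x)² + (-1·δw/w)²) = √(0.00245 + 0.00450) = 0.0834, so δp = 0.349.
Q = p + d: δQ = √(δp² + δd²) = √(0.122 + 0.0289) = 0.388
Q = 5.91.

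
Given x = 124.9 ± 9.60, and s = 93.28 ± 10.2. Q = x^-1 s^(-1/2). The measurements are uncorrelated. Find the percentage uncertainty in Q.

Since Q is a product/quotient, work with relative uncertainties:
  (-1·δx/x)² = (-1×0.0769)² = 0.00591;  (−½·δs/s)² = (-0.5×0.109)² = 0.00299
δQ/Q = √(0.00890) = 0.0943

9.43%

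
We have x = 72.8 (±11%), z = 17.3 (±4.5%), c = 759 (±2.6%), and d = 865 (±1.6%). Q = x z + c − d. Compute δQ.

152

Let p = x·z = 1260. δp/p = √((1·δx/x)² + (1·δz/z)²) = √(0.0121 + 0.00202) = 0.119, so δp = 150.
Q = p + c − d: δQ = √(δp² + δc² + δd²) = √(22400 + 389 + 192) = 152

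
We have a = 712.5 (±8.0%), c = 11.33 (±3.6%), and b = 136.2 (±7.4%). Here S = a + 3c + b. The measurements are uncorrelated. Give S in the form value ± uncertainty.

For a sum/difference, combine absolute errors in quadrature:
  (δa)² = 3250;  (3·δc)² = 1.50;  (δb)² = 102
δS = √(3350) = 57.9
S = 882.7.

882.7 ± 57.9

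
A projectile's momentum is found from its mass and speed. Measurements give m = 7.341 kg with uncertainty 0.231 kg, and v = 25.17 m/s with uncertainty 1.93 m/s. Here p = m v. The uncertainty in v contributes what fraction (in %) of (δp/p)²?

85.6%

(δp/p)² = (1·δm/m)² + (1·δv/v)²
  m term: (1×0.0315)² = 0.000990
  v term: (1×0.0767)² = 0.00588
Total = 0.00687. Share from v = 0.00588/0.00687 = 0.856.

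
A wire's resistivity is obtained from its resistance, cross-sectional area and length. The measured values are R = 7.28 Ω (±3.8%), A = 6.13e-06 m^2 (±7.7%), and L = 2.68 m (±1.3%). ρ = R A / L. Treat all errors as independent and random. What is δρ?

Each factor contributes (exponent × relative error)² to (δρ/ρ)²:
  (1·δR/R)² = (1×0.0380)² = 0.00144;  (1·δA/A)² = (1×0.0770)² = 0.00593;  (-1·δL/L)² = (-1×0.0130)² = 0.000169
δρ/ρ = √(0.00754) = 0.0868
ρ = 1.67e-05 Ω·m, so δρ = 0.0868 × 1.67e-05 = 1.45e-06 Ω·m.

1.45e-06 Ω·m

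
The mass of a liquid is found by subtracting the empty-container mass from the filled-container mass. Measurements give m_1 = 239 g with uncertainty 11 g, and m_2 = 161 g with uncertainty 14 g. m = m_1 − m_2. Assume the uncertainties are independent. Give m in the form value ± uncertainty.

For a sum/difference, combine absolute errors in quadrature:
  (δm_1)² = 121;  (δm_2)² = 196
δm = √(317) = 17.8 g
m = 78.0 g.

78.0 ± 17.8 g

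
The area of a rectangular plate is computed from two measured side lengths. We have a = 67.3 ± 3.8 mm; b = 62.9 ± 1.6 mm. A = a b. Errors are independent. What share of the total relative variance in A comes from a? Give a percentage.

(δA/A)² = (1·δa/a)² + (1·δb/b)²
  a term: (1×0.0565)² = 0.00319
  b term: (1×0.0254)² = 0.000647
Total = 0.00384. Share from a = 0.00319/0.00384 = 0.831.

83.1%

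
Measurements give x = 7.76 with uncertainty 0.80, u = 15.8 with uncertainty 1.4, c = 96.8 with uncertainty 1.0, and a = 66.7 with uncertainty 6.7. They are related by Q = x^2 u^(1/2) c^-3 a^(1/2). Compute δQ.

For a monomial Q ∝ x^2, u^(1/2), c^-3, a^(1/2), fractional errors add in quadrature:
  (2·δx/x)² = (2×0.103)² = 0.0425;  (½·δu/u)² = (0.5×0.0886)² = 0.00196;  (-3·δc/c)² = (-3×0.0103)² = 0.000960;  (½·δa/a)² = (0.5×0.100)² = 0.00252
δQ/Q = √(0.0480) = 0.219
Q = 0.00216, so δQ = 0.219 × 0.00216 = 0.000472.

0.000472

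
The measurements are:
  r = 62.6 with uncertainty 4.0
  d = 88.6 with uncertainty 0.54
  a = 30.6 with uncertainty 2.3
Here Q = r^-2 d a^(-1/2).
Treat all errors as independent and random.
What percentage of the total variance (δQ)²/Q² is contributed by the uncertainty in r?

91.8%

(δQ/Q)² = (-2·δr/r)² + (1·δd/d)² + (−½·δa/a)²
  r term: (-2×0.0639)² = 0.0163
  d term: (1×0.00609)² = 3.71e-05
  a term: (-0.5×0.0752)² = 0.00141
Total = 0.0178. Share from r = 0.0163/0.0178 = 0.918.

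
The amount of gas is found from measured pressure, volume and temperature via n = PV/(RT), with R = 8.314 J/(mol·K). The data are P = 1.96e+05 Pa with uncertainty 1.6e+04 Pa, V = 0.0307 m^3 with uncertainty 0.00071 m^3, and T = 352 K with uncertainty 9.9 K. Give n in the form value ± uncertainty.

Relative error in a monomial: (δn/n)² = Σ (nᵢ · δxᵢ/xᵢ)².
  (1·δP/P)² = (1×0.0816)² = 0.00666;  (1·δV/V)² = (1×0.0231)² = 0.000535;  (-1·δT/T)² = (-1×0.0281)² = 0.000791
δn/n = √(0.00799) = 0.0894
n = 2.06 mol, so δn = 0.0894 × 2.06 = 0.184 mol.

2.06 ± 0.184 mol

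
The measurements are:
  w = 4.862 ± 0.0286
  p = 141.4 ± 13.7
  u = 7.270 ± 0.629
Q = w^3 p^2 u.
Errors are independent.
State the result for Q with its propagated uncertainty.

Products/powers → add relative errors in quadrature, weighted by exponent:
  (3·δw/w)² = (3×0.00588)² = 0.000311;  (2·δp/p)² = (2×0.0969)² = 0.0375;  (1·δu/u)² = (1×0.0865)² = 0.00749
δQ/Q = √(0.0453) = 0.213
Q = 1.671e+07, so δQ = 0.213 × 1.671e+07 = 3.56e+06.

(1.671 ± 0.356) × 10^7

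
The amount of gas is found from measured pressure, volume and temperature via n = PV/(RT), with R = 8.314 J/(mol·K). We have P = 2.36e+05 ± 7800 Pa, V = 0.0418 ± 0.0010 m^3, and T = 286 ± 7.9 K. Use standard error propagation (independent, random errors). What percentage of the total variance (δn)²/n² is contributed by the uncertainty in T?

(δn/n)² = (1·δP/P)² + (1·δV/V)² + (-1·δT/T)²
  P term: (1×0.0331)² = 0.00109
  V term: (1×0.0239)² = 0.000572
  T term: (-1×0.0276)² = 0.000763
Total = 0.00243. Share from T = 0.000763/0.00243 = 0.314.

31.4%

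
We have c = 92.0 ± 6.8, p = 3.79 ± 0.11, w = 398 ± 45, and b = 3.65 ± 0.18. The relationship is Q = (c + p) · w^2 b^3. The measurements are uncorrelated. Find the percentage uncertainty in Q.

Let u = c + p = 95.8. δu = √(δc² + δp²) = √(46.2 + 0.0121) = 6.80, so δu/u = 0.0710.
Q is then a monomial in u, w, b:
δQ/Q = √((δu/u)² + (2·δw/w)² + (3·δb/b)²) = √(0.00504 + 0.0511 + 0.0219) = 0.279

27.9%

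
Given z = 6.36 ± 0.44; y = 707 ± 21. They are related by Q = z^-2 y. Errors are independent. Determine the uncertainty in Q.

2.47

Products/powers → add relative errors in quadrature, weighted by exponent:
  (-2·δz/z)² = (-2×0.0692)² = 0.0191;  (1·δy/y)² = (1×0.0297)² = 0.000882
δQ/Q = √(0.0200) = 0.142
Q = 17.5, so δQ = 0.142 × 17.5 = 2.47.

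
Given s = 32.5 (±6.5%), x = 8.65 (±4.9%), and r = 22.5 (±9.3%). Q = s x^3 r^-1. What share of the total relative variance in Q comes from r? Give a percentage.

(δQ/Q)² = (1·δs/s)² + (3·δx/x)² + (-1·δr/r)²
  s term: (1×0.0650)² = 0.00423
  x term: (3×0.0490)² = 0.0216
  r term: (-1×0.0930)² = 0.00865
Total = 0.0345. Share from r = 0.00865/0.0345 = 0.251.

25.1%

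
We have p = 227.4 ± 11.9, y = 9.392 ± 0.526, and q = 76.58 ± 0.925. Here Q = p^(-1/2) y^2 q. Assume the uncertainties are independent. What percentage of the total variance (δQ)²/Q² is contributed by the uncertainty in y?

(δQ/Q)² = (−½·δp/p)² + (2·δy/y)² + (1·δq/q)²
  p term: (-0.5×0.0523)² = 0.000685
  y term: (2×0.0560)² = 0.0125
  q term: (1×0.0121)² = 0.000146
Total = 0.0134. Share from y = 0.0125/0.0134 = 0.938.

93.8%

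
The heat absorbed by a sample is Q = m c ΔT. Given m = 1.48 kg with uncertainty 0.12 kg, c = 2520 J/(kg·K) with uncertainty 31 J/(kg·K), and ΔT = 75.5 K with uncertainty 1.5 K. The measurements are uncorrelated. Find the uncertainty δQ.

23800 J

Relative error in a monomial: (δQ/Q)² = Σ (nᵢ · δxᵢ/xᵢ)².
  (1·δm/m)² = (1×0.0811)² = 0.00657;  (1·δc/c)² = (1×0.0123)² = 0.000151;  (1·δΔT/ΔT)² = (1×0.0199)² = 0.000395
δQ/Q = √(0.00712) = 0.0844
Q = 2.82e+05 J, so δQ = 0.0844 × 2.82e+05 = 23800 J.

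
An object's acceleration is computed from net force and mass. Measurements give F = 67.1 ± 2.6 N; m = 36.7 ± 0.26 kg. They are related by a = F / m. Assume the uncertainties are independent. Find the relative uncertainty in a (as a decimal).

Relative error in a monomial: (δa/a)² = Σ (nᵢ · δxᵢ/xᵢ)².
  (1·δF/F)² = (1×0.0387)² = 0.00150;  (-1·δm/m)² = (-1×0.00708)² = 5.02e-05
δa/a = √(0.00155) = 0.0394

0.0394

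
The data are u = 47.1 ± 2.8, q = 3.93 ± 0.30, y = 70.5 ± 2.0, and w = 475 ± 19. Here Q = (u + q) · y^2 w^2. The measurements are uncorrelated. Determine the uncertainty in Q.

Let h = u + q = 51.0. δh = √(δu² + δq²) = √(7.84 + 0.0900) = 2.82, so δh/h = 0.0552.
Q is then a monomial in h, y, w:
δQ/Q = √((δh/h)² + (2·δy/y)² + (2·δw/w)²) = √(0.00305 + 0.00322 + 0.00640) = 0.113
Q = 5.72e+10, so δQ = 0.113 × 5.72e+10 = 6.44e+09.

6.44e+09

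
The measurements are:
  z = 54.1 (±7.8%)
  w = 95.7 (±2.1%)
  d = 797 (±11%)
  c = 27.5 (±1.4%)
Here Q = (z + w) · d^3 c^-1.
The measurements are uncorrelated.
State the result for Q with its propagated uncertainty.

Let u = z + w = 150. δu = √(δz² + δw²) = √(17.8 + 4.04) = 4.67, so δu/u = 0.0312.
Q is then a monomial in u, d, c:
δQ/Q = √((δu/u)² + (3·δd/d)² + (-1·δc/c)²) = √(0.000974 + 0.109 + 0.000196) = 0.332
Q = 2.76e+09, so δQ = 0.332 × 2.76e+09 = 9.15e+08.

(2.76 ± 0.915) × 10^9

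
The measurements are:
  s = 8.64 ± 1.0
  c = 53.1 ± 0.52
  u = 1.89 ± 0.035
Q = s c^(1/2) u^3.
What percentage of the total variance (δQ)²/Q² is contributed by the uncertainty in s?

(δQ/Q)² = (1·δs/s)² + (½·δc/c)² + (3·δu/u)²
  s term: (1×0.116)² = 0.0134
  c term: (0.5×0.00979)² = 2.4e-05
  u term: (3×0.0185)² = 0.00309
Total = 0.0165. Share from s = 0.0134/0.0165 = 0.812.

81.2%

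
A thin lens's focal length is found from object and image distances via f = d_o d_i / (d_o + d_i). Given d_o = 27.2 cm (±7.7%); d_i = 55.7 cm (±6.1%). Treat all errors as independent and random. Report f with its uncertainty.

∂f/∂d_o = (d_i/(d_o+d_i))² = 0.451;  ∂f/∂d_i = (d_o/(d_o+d_i))² = 0.108
δf = √((∂f/∂d_o · δd_o)² + (∂f/∂d_i · δd_i)²) = √(0.894 + 0.134) = 1.01 cm
f = 18.3 cm.

18.3 ± 1.01 cm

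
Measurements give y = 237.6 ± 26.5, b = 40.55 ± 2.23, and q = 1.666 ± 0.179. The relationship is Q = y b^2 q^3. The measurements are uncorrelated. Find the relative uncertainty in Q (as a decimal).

Q is a product of powers, so relative uncertainties combine in quadrature:
  (1·δy/y)² = (1×0.112)² = 0.0124;  (2·δb/b)² = (2×0.0550)² = 0.0121;  (3·δq/q)² = (3×0.107)² = 0.104
δQ/Q = √(0.128) = 0.358

0.358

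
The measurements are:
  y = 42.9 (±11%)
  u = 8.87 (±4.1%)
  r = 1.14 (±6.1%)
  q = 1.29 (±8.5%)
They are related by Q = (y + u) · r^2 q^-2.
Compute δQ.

Let w = y + u = 51.8. δw = √(δy² + δu²) = √(22.3 + 0.132) = 4.73, so δw/w = 0.0914.
Q is then a monomial in w, r, q:
δQ/Q = √((δw/w)² + (2·δr/r)² + (-2·δq/q)²) = √(0.00836 + 0.0149 + 0.0289) = 0.228
Q = 40.4, so δQ = 0.228 × 40.4 = 9.23.

9.23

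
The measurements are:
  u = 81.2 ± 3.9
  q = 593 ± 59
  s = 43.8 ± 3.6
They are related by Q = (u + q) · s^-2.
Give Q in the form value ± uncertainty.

0.351 ± 0.0655

Let w = u + q = 674. δw = √(δu² + δq²) = √(15.2 + 3480) = 59.1, so δw/w = 0.0877.
Q is then a monomial in w, s:
δQ/Q = √((δw/w)² + (-2·δs/s)²) = √(0.00769 + 0.0270) = 0.186
Q = 0.351, so δQ = 0.186 × 0.351 = 0.0655.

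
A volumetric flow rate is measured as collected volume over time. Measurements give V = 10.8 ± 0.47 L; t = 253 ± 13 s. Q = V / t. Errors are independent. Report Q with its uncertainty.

0.0427 ± 0.00287 L/s

Relative error in a monomial: (δQ/Q)² = Σ (nᵢ · δxᵢ/xᵢ)².
  (1·δV/V)² = (1×0.0435)² = 0.00189;  (-1·δt/t)² = (-1×0.0514)² = 0.00264
δQ/Q = √(0.00453) = 0.0673
Q = 0.0427 L/s, so δQ = 0.0673 × 0.0427 = 0.00287 L/s.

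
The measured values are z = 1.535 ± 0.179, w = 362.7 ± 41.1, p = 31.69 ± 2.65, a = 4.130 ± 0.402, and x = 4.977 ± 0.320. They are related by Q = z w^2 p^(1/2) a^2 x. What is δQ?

Products/powers → add relative errors in quadrature, weighted by exponent:
  (1·δz/z)² = (1×0.117)² = 0.0136;  (2·δw/w)² = (2×0.113)² = 0.0514;  (½·δp/p)² = (0.5×0.0836)² = 0.00175;  (2·δa/a)² = (2×0.0973)² = 0.0379;  (1·δx/x)² = (1×0.0643)² = 0.00413
δQ/Q = √(0.109) = 0.330
Q = 9.65e+07, so δQ = 0.330 × 9.65e+07 = 3.18e+07.

3.18e+07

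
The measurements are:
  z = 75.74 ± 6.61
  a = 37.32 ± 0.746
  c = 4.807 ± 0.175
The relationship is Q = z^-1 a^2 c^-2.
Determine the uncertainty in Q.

Q is a product of powers, so relative uncertainties combine in quadrature:
  (-1·δz/z)² = (-1×0.0873)² = 0.00762;  (2·δa/a)² = (2×0.0200)² = 0.00160;  (-2·δc/c)² = (-2×0.0364)² = 0.00530
δQ/Q = √(0.0145) = 0.120
Q = 0.7958, so δQ = 0.120 × 0.7958 = 0.0959.

0.0959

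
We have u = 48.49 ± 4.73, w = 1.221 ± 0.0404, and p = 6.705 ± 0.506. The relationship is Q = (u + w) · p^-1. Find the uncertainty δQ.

0.900

Let h = u + w = 49.71. δh = √(δu² + δw²) = √(22.4 + 0.00163) = 4.73, so δh/h = 0.0952.
Q is then a monomial in h, p:
δQ/Q = √((δh/h)² + (-1·δp/p)²) = √(0.00905 + 0.00570) = 0.121
Q = 7.414, so δQ = 0.121 × 7.414 = 0.900.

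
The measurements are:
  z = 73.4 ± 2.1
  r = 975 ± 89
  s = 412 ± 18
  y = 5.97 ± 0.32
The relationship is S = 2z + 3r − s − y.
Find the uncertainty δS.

Sums and differences: (δS)² = Σ (cᵢ δxᵢ)².
  (2·δz)² = 17.6;  (3·δr)² = 71300;  (δs)² = 324;  (δy)² = 0.102
δS = √(71600) = 268

268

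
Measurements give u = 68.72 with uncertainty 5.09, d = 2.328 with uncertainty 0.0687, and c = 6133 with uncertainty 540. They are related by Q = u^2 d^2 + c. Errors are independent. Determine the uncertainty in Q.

Let p = u^2·d^2 = 25590. δp/p = √((2·δu/u)² + (2·δd/d)²) = √(0.0219 + 0.00348) = 0.159, so δp = 4080.
Q = p + c: δQ = √(δp² + δc²) = √(1.67e+07 + 2.92e+05) = 4120

4120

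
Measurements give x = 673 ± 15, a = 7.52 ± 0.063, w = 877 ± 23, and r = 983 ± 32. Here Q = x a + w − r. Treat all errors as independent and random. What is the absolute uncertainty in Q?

Let p = x·a = 5060. δp/p = √((1·δx/x)² + (1·δa/a)²) = √(0.000497 + 7.02e-05) = 0.0238, so δp = 121.
Q = p + w − r: δQ = √(δp² + δw² + δr²) = √(14500 + 529 + 1020) = 127

127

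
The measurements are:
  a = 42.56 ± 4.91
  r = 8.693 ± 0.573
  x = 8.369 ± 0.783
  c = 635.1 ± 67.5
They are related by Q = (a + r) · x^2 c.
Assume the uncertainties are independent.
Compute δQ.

5.38e+05

Let u = a + r = 51.25. δu = √(δa² + δr²) = √(24.1 + 0.328) = 4.94, so δu/u = 0.0964.
Q is then a monomial in u, x, c:
δQ/Q = √((δu/u)² + (2·δx/x)² + (1·δc/c)²) = √(0.00930 + 0.0350 + 0.0113) = 0.236
Q = 2.28e+06, so δQ = 0.236 × 2.28e+06 = 5.38e+05.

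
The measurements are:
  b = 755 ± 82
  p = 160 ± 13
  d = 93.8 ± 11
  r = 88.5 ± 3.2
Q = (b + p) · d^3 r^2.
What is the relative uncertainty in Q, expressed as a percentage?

Let u = b + p = 915. δu = √(δb² + δp²) = √(6720 + 169) = 83.0, so δu/u = 0.0907.
Q is then a monomial in u, d, r:
δQ/Q = √((δu/u)² + (3·δd/d)² + (2·δr/r)²) = √(0.00823 + 0.124 + 0.00523) = 0.370

37.0%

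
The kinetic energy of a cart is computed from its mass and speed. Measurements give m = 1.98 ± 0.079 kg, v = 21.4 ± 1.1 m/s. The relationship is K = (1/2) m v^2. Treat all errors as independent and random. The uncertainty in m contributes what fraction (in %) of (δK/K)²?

13.1%

(δK/K)² = (1·δm/m)² + (2·δv/v)²
  m term: (1×0.0399)² = 0.00159
  v term: (2×0.0514)² = 0.0106
Total = 0.0122. Share from m = 0.00159/0.0122 = 0.131.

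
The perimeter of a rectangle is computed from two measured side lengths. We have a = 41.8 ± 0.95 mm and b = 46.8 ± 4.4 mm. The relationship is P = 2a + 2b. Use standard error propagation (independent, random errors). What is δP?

Sums and differences: (δP)² = Σ (cᵢ δxᵢ)².
  (2·δa)² = 3.61;  (2·δb)² = 77.4
δP = √(81.1) = 9.00 mm

9.00 mm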